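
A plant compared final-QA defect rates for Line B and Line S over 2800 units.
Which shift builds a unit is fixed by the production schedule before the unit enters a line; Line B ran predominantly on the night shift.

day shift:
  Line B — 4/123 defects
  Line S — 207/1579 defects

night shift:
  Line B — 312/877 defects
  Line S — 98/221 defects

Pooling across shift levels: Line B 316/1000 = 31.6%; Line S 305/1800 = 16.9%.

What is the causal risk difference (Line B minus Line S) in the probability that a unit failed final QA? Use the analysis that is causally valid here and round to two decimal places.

-0.09

Shift differs across lines for reasons unrelated to any effect of the line itself, and it separately predicts the outcome — a classic confounder. We must compare within shift levels.
Adjusting over the population distribution of shift: 0.608·(0.033−0.131) + 0.392·(0.356−0.443) = -0.094.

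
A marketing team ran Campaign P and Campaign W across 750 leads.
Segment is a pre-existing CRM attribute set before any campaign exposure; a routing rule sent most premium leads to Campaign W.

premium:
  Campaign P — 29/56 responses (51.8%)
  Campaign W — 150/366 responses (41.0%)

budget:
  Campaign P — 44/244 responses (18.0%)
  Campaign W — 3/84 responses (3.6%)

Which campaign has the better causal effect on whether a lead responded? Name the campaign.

Campaign P

Campaign P is higher inside every customer segment stratum but Campaign W is higher in aggregate. Whether to stratify depends on how customer segment relates to the campaign.
Nothing the campaign does changes customer segment; the imbalance is an allocation artefact. With customer segment also predicting the outcome, the pooled figure is confounded, and the within-stratum comparison is the causal one.
Within each level — premium: 51.8% vs 41.0%; budget: 18.0% vs 3.6% — Campaign P is higher every time.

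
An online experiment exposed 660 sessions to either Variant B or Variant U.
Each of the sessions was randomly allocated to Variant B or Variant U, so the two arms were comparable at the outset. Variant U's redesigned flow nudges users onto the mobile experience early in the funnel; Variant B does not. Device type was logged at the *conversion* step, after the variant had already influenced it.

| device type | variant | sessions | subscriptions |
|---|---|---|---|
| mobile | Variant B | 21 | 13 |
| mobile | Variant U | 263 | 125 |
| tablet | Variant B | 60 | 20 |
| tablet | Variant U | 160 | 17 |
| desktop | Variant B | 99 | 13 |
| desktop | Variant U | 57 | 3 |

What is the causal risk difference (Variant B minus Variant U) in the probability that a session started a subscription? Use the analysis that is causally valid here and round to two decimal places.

-0.05

Within every device type level Variant B has the higher rate, yet pooled Variant U does — Simpson's reversal.
Device type here is a post-treatment variable shaped by the variant; conditioning on it would introduce bias rather than remove it. The overall comparison is the causal one.
The causal difference is the pooled difference: 0.256 − 0.302 = -0.047.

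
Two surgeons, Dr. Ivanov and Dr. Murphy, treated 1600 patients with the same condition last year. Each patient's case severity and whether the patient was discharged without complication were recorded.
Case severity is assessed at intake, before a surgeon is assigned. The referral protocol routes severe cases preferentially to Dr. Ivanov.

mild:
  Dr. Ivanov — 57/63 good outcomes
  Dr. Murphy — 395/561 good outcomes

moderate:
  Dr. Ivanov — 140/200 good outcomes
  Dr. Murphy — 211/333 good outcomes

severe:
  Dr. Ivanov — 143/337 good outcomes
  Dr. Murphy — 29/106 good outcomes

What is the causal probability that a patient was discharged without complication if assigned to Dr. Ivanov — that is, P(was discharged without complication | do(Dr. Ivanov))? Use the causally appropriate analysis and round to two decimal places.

0.70

Nothing the surgeon does changes case severity; the imbalance is an allocation artefact. With case severity also predicting the outcome, the pooled figure is confounded, and the within-stratum comparison is the causal one.
Standardising Dr. Ivanov to the population case severity mix: 0.390·57/63 + 0.333·140/200 + 0.277·143/337 = 0.704.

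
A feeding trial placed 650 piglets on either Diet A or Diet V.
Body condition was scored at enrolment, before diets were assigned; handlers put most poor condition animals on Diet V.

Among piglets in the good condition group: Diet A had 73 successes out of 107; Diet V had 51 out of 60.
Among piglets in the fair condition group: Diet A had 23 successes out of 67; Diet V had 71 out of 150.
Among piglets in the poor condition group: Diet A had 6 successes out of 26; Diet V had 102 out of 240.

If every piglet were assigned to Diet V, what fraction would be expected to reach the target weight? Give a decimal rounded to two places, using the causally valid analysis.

0.55

Starting body condition satisfies the back-door criterion: it is not a descendant of the diet, and it blocks the spurious path from diet to outcome. Adjusting for it (i.e., using the within-starting body condition rates) gives the causal effect.
Standardising Diet V to the population starting body condition mix: 0.257·51/60 + 0.334·71/150 + 0.409·102/240 = 0.550.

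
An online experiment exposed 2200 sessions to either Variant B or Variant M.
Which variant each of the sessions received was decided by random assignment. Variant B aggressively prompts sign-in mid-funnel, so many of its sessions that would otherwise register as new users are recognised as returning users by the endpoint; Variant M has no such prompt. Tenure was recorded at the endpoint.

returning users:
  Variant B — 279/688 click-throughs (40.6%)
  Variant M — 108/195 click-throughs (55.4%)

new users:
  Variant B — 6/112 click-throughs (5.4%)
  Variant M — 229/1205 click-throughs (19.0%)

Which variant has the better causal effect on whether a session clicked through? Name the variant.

User tenure is recorded after the variant and is itself shifted by it — it sits on the causal path from variant to outcome. Conditioning on a mediator would strip out part of the effect we want; the pooled comparison gives the total causal effect.
Pooled: Variant B 35.6% vs Variant M 24.1%; Variant B is higher overall.

Variant B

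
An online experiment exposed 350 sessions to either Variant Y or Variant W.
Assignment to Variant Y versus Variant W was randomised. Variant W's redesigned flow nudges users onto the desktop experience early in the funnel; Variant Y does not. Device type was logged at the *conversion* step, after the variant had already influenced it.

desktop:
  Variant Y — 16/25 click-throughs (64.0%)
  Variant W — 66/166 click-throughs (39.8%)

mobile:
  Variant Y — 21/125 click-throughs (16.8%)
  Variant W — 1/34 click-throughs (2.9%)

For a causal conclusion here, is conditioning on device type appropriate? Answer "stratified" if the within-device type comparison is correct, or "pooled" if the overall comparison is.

pooled

Within every device type level Variant Y has the higher rate, yet pooled Variant W does — Simpson's reversal.
The distribution of device type is itself part of what the variant does — it is an intermediate outcome. Holding it fixed would remove that part of the effect; the total effect is the pooled difference.
Pooled: Variant Y 24.7% vs Variant W 33.5%; Variant W is higher overall.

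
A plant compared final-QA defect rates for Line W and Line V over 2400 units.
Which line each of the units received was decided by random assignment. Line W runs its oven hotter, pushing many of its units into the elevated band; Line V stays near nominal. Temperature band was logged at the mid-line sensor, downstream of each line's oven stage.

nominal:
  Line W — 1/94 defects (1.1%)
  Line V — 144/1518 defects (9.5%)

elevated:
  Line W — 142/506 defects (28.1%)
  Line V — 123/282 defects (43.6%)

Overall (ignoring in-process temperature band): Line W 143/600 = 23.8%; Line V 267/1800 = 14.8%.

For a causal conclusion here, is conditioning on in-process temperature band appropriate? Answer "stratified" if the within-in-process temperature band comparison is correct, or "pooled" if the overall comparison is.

pooled

Line W is lower inside every in-process temperature band stratum but Line V is lower in aggregate. Whether to stratify depends on how in-process temperature band relates to the line.
In-process temperature band is downstream of the line. One should not condition on a consequence of treatment, so the overall rates are the right comparison.
Pooled: Line W 23.8% vs Line V 14.8%; Line V is lower overall.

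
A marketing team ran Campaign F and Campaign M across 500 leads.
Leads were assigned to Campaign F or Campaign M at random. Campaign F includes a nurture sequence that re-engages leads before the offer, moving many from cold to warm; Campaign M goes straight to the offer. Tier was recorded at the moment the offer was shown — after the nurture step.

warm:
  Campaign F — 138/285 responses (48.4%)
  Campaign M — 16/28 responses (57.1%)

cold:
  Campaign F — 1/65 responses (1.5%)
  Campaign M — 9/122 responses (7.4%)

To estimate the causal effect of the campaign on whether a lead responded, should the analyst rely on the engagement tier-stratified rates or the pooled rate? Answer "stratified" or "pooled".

pooled

The stratified and pooled comparisons disagree (Campaign M wins within each engagement tier; Campaign F wins overall), so the answer turns on the causal role of engagement tier.
Engagement tier lies on the pathway campaign → engagement tier → outcome, so adjusting for it blocks the indirect effect. For the total causal effect of campaign, use the unadjusted pooled rates.
Pooled: Campaign F 39.7% vs Campaign M 16.7%; Campaign F is higher overall.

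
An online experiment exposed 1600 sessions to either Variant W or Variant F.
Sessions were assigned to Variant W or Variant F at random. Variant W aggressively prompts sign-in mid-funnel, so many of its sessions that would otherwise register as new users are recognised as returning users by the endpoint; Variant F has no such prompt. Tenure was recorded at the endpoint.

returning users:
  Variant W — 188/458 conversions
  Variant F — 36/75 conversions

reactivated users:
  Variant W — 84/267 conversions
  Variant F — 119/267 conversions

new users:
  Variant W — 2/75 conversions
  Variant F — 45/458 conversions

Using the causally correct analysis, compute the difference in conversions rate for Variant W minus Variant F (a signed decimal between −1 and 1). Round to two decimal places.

User tenure lies on the pathway variant → user tenure → outcome, so adjusting for it blocks the indirect effect. For the total causal effect of variant, use the unadjusted pooled rates.
The causal difference is the pooled difference: 0.343 − 0.250 = +0.092.

+0.09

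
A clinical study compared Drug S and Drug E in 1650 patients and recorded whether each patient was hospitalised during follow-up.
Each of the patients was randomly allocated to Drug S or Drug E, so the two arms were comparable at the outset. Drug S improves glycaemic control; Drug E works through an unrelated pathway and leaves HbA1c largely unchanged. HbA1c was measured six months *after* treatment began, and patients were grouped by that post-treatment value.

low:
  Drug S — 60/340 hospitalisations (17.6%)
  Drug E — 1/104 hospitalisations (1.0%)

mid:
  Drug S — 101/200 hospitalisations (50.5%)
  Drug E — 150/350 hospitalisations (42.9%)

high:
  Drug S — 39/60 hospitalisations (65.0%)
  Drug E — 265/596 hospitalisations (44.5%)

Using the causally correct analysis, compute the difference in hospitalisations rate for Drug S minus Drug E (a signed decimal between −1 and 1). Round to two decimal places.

HbA1c lies on the pathway drug → HbA1c → outcome, so adjusting for it blocks the indirect effect. For the total causal effect of drug, use the unadjusted pooled rates.
The causal difference is the pooled difference: 0.333 − 0.396 = -0.063.

-0.06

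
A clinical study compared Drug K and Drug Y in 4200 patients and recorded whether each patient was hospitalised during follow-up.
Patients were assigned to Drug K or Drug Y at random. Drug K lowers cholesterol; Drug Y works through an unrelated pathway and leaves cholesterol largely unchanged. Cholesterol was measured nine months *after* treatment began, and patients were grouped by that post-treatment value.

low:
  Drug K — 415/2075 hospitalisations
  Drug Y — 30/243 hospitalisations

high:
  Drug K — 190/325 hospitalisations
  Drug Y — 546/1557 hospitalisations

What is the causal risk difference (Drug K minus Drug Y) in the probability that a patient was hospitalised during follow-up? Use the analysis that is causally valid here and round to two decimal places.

Cholesterol is recorded after the drug and is itself shifted by it — it sits on the causal path from drug to outcome. Conditioning on a mediator would strip out part of the effect we want; the pooled comparison gives the total causal effect.
The causal difference is the pooled difference: 0.252 − 0.320 = -0.068.

-0.07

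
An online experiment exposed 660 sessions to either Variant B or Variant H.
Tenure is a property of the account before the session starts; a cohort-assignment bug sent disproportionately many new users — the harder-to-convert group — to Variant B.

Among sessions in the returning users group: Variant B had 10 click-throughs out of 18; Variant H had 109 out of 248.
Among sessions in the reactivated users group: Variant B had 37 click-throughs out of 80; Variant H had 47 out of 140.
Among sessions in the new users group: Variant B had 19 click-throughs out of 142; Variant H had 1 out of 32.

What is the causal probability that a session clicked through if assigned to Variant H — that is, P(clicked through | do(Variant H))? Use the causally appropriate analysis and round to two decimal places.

0.30

User tenure differs across variants for reasons unrelated to any effect of the variant itself, and it separately predicts the outcome — a classic confounder. We must compare within user tenure levels.
Standardising Variant H to the population user tenure mix: 0.403·109/248 + 0.333·47/140 + 0.264·1/32 = 0.297.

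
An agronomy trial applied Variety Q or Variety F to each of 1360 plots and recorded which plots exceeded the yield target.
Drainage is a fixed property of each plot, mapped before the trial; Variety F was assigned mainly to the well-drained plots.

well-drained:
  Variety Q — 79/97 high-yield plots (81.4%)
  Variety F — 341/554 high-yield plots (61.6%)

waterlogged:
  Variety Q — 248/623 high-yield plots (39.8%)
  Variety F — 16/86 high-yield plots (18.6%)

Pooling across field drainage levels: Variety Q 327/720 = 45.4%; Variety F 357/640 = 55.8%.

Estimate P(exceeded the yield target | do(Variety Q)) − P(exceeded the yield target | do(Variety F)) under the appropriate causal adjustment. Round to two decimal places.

+0.21

Variety Q is higher inside every field drainage stratum but Variety F is higher in aggregate. Whether to stratify depends on how field drainage relates to the variety.
Nothing the variety does changes field drainage; the imbalance is an allocation artefact. With field drainage also predicting the outcome, the pooled figure is confounded, and the within-stratum comparison is the causal one.
Adjusting over the population distribution of field drainage: 0.479·(0.814−0.616) + 0.521·(0.398−0.186) = +0.206.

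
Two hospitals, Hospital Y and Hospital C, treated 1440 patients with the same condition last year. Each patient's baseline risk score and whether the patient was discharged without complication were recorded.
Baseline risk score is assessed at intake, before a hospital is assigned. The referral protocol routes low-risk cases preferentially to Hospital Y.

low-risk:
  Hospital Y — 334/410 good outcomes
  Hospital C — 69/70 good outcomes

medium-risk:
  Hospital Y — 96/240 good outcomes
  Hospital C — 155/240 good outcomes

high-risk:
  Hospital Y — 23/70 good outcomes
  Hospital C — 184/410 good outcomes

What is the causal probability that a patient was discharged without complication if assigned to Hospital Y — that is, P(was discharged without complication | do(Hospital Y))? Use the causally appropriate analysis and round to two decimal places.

0.51

Since baseline risk score is a pre-existing factor (not a product of the hospital) and it affects the outcome on its own, it is a confounder. The stratified rates, not the pooled rate, identify the causal effect.
Standardising Hospital Y to the population baseline risk score mix: 0.333·334/410 + 0.333·96/240 + 0.333·23/70 = 0.514.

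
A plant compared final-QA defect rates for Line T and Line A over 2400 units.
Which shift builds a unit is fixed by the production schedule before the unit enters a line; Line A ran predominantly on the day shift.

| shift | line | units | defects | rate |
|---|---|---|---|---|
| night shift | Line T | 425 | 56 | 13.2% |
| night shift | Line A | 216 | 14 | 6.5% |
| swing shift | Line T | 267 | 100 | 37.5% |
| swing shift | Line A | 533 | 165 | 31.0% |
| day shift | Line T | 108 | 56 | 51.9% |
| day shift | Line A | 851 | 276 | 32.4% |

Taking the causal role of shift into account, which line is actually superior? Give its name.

The imbalance in shift arose from how units were allocated, not from anything the line did; and shift independently affects the outcome. The pooled gap is confounded — condition on shift.
Within each level — night shift: 13.2% vs 6.5%; swing shift: 37.5% vs 31.0%; day shift: 51.9% vs 32.4% — Line A is lower every time.

Line A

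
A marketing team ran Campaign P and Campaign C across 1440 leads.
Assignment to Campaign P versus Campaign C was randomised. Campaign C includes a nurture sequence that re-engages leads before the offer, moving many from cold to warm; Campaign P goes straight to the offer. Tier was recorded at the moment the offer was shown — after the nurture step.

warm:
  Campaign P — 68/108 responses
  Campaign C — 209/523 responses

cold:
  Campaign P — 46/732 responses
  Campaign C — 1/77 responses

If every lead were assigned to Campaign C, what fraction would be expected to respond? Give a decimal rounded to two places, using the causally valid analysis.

Engagement tier is recorded after the campaign and is itself shifted by it — it sits on the causal path from campaign to outcome. Conditioning on a mediator would strip out part of the effect we want; the pooled comparison gives the total causal effect.
So P(outcome | do(Campaign C)) is just the pooled rate for Campaign C: 210/600 = 0.350.

0.35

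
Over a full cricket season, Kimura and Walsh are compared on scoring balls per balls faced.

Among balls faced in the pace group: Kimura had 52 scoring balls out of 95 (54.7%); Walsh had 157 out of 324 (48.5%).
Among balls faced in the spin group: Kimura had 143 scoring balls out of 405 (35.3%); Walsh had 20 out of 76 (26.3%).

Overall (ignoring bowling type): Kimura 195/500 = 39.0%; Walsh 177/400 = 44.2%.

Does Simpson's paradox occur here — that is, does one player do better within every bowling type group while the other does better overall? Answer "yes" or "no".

yes

Within each bowling type level (pace 54.7% vs 48.5%; spin 35.3% vs 26.3%), Kimura has the higher rate every time. Pooled: 39.0% vs 44.2% — Walsh has the higher rate overall. The two comparisons disagree.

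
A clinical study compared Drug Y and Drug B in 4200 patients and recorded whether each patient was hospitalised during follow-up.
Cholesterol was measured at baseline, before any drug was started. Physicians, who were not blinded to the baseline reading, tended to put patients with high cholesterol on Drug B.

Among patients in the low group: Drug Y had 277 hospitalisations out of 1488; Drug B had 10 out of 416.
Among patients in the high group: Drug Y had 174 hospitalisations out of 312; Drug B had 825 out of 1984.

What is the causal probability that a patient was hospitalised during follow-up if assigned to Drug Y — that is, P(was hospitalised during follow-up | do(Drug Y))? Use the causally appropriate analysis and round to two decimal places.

0.39

Cholesterol differs across drugs for reasons unrelated to any effect of the drug itself, and it separately predicts the outcome — a classic confounder. We must compare within cholesterol levels.
Standardising Drug Y to the population cholesterol mix: 0.453·277/1488 + 0.547·174/312 = 0.389.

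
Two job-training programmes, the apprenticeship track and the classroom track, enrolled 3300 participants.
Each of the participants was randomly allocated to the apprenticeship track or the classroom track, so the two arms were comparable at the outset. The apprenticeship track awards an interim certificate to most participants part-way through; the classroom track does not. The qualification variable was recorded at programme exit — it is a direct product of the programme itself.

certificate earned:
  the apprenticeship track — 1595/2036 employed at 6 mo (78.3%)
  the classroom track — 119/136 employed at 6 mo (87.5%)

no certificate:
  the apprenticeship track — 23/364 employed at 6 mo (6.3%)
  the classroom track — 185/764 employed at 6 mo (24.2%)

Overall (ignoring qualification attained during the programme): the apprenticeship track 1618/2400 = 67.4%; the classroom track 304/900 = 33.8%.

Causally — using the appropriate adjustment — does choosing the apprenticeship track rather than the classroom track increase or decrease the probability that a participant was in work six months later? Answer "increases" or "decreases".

Within every qualification attained during the programme level the classroom track has the higher rate, yet pooled the apprenticeship track does — Simpson's reversal.
Qualification attained during the programme lies on the pathway programme → qualification attained during the programme → outcome, so adjusting for it blocks the indirect effect. For the total causal effect of programme, use the unadjusted pooled rates.
Pooled: the apprenticeship track 67.4% vs the classroom track 33.8%; the apprenticeship track is higher overall.

increases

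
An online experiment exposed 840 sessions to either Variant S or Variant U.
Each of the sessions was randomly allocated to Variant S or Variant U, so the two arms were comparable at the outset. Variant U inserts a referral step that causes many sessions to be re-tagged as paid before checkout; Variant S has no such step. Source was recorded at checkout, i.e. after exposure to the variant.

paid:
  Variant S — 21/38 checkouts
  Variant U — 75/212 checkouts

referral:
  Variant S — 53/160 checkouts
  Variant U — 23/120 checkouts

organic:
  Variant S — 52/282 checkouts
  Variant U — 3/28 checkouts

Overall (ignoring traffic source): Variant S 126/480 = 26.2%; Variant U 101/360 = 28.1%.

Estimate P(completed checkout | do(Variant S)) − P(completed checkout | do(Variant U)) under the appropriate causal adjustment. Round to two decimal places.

-0.02

Stratifying would compare variants among sessions the variants themselves sorted into traffic source groups — a form of selection on an intermediate. The unconditioned pooled rates give the total causal effect.
The causal difference is the pooled difference: 0.263 − 0.281 = -0.018.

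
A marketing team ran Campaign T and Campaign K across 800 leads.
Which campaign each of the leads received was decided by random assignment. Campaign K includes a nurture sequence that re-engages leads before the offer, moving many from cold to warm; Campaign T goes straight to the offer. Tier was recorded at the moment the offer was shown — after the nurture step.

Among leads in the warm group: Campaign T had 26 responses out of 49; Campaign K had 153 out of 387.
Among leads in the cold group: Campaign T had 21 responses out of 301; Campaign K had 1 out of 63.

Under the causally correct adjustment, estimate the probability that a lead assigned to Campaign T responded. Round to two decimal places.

0.13

The stratified and pooled comparisons disagree (Campaign T wins within each engagement tier; Campaign K wins overall), so the answer turns on the causal role of engagement tier.
Engagement tier lies on the pathway campaign → engagement tier → outcome, so adjusting for it blocks the indirect effect. For the total causal effect of campaign, use the unadjusted pooled rates.
So P(outcome | do(Campaign T)) is just the pooled rate for Campaign T: 47/350 = 0.134.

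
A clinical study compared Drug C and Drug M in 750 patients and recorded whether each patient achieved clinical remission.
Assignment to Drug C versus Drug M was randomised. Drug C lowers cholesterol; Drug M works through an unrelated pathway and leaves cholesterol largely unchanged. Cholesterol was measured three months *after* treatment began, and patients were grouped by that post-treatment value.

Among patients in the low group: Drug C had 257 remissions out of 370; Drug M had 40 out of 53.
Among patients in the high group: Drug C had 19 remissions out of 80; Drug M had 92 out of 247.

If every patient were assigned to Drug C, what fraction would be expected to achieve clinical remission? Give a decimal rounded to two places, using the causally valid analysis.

0.61

Cholesterol is recorded after the drug and is itself shifted by it — it sits on the causal path from drug to outcome. Conditioning on a mediator would strip out part of the effect we want; the pooled comparison gives the total causal effect.
So P(outcome | do(Drug C)) is just the pooled rate for Drug C: 276/450 = 0.613.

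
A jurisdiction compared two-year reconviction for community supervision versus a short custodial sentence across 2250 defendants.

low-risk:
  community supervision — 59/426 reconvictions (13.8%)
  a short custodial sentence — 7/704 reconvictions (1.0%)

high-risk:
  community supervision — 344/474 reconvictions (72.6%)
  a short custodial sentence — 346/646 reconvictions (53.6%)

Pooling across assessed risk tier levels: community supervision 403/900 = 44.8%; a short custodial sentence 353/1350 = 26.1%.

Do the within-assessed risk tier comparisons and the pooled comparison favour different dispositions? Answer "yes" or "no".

Within each assessed risk tier level (low-risk 13.8% vs 1.0%; high-risk 72.6% vs 53.6%), a short custodial sentence has the lower rate every time. Pooled: 44.8% vs 26.1% — a short custodial sentence has the lower rate overall. They agree.

no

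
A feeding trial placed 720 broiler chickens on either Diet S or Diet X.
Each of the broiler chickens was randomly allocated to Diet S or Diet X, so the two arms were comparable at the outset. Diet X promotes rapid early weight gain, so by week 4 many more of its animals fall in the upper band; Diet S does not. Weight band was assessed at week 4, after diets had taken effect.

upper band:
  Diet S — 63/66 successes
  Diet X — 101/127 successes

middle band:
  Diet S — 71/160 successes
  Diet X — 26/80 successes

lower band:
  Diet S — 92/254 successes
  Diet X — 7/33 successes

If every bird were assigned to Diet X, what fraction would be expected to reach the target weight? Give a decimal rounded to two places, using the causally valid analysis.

0.56

Week-4 weight band is recorded after the diet and is itself shifted by it — it sits on the causal path from diet to outcome. Conditioning on a mediator would strip out part of the effect we want; the pooled comparison gives the total causal effect.
So P(outcome | do(Diet X)) is just the pooled rate for Diet X: 134/240 = 0.558.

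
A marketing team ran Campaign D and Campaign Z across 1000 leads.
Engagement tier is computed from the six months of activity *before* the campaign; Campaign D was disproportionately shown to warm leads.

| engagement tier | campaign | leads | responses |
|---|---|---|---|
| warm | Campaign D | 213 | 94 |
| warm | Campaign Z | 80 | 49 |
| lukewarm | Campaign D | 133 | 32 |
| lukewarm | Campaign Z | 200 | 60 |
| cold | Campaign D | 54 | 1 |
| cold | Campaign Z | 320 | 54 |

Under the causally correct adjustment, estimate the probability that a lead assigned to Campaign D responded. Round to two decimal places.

0.22

Campaign Z is higher inside every engagement tier stratum but Campaign D is higher in aggregate. Whether to stratify depends on how engagement tier relates to the campaign.
Engagement tier differs across campaigns for reasons unrelated to any effect of the campaign itself, and it separately predicts the outcome — a classic confounder. We must compare within engagement tier levels.
Standardising Campaign D to the population engagement tier mix: 0.293·94/213 + 0.333·32/133 + 0.374·1/54 = 0.216.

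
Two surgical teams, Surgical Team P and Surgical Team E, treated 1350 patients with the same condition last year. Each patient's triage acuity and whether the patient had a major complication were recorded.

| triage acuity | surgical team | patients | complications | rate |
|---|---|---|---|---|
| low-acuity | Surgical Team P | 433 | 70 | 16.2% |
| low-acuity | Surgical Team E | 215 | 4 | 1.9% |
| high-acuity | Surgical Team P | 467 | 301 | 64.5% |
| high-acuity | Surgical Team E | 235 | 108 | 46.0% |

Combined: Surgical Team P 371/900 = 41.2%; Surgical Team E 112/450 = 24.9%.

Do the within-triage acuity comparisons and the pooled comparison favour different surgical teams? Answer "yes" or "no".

Within each triage acuity level (low-acuity 16.2% vs 1.9%; high-acuity 64.5% vs 46.0%), Surgical Team E has the lower rate every time. Pooled: 41.2% vs 24.9% — Surgical Team E has the lower rate overall. They agree.

no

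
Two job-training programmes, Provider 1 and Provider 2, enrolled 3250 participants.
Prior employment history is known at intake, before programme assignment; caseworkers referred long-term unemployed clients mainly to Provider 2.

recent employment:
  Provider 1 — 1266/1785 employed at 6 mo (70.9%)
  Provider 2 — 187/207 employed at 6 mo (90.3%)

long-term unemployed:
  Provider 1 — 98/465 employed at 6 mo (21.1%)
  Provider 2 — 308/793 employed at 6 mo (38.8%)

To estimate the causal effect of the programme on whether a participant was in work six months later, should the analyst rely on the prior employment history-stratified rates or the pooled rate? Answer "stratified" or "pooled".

stratified

The stratified and pooled comparisons disagree (Provider 2 wins within each prior employment history; Provider 1 wins overall), so the answer turns on the causal role of prior employment history.
Prior employment history is set before the programme has any effect — it is not caused by the programme — and it independently drives the outcome. That makes it a confounder, so the causal comparison is within prior employment history levels.
Within each level — recent employment: 70.9% vs 90.3%; long-term unemployed: 21.1% vs 38.8% — Provider 2 is higher every time.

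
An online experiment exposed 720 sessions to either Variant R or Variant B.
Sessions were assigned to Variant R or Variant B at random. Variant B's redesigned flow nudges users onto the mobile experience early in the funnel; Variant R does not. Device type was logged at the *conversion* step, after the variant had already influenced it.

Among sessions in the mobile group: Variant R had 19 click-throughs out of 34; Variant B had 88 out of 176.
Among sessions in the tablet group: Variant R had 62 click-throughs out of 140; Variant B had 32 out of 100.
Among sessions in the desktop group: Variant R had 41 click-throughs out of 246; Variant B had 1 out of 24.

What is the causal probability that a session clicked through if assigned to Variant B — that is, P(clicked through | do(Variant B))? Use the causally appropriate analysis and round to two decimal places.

0.40

The distribution of device type is itself part of what the variant does — it is an intermediate outcome. Holding it fixed would remove that part of the effect; the total effect is the pooled difference.
So P(outcome | do(Variant B)) is just the pooled rate for Variant B: 121/300 = 0.403.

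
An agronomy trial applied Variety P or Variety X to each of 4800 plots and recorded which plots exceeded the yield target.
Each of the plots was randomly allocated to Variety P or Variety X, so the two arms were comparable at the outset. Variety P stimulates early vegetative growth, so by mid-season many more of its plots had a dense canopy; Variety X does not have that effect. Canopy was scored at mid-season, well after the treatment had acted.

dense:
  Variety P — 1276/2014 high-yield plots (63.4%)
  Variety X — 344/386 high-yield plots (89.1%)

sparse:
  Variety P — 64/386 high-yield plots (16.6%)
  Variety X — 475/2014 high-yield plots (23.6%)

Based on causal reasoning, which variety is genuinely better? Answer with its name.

Mid-season canopy is recorded after the variety and is itself shifted by it — it sits on the causal path from variety to outcome. Conditioning on a mediator would strip out part of the effect we want; the pooled comparison gives the total causal effect.
Pooled: Variety P 55.8% vs Variety X 34.1%; Variety P is higher overall.

Variety P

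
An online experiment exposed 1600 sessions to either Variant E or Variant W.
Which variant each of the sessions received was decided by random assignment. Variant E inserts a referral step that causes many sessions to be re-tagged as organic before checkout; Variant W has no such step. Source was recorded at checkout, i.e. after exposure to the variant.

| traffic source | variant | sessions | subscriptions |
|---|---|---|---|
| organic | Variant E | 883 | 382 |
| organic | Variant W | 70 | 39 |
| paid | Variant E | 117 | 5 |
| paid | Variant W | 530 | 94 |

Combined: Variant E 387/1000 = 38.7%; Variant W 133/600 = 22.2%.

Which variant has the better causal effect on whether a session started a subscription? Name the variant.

Variant E

Stratifying would compare variants among sessions the variants themselves sorted into traffic source groups — a form of selection on an intermediate. The unconditioned pooled rates give the total causal effect.
Pooled: Variant E 38.7% vs Variant W 22.2%; Variant E is higher overall.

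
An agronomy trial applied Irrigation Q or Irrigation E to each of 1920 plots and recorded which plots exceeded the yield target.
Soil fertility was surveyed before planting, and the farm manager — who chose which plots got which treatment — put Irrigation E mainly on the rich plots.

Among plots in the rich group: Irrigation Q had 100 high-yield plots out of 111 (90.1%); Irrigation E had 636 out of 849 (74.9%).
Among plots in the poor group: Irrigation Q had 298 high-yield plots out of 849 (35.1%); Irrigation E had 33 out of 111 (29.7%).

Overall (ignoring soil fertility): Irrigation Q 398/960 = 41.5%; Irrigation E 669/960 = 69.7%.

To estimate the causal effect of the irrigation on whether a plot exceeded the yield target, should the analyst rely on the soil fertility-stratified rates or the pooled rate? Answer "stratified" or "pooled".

stratified

Within every soil fertility level Irrigation Q has the higher rate, yet pooled Irrigation E does — Simpson's reversal.
Soil fertility is set before the irrigation has any effect — it is not caused by the irrigation — and it independently drives the outcome. That makes it a confounder, so the causal comparison is within soil fertility levels.
Within each level — rich: 90.1% vs 74.9%; poor: 35.1% vs 29.7% — Irrigation Q is higher every time.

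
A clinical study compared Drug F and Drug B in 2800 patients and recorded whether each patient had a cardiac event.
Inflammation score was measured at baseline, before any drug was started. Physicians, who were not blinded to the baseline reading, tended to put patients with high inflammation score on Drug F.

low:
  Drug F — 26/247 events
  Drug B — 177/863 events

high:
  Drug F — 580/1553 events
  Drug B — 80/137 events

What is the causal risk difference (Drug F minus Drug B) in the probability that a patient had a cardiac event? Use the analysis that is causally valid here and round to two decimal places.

Here inflammation score is a common cause — it drives both which drug a case falls under and the outcome. The crude comparison mixes populations; the stratum-specific rates are the causally relevant ones.
Adjusting over the population distribution of inflammation score: 0.396·(0.105−0.205) + 0.604·(0.373−0.584) = -0.167.

-0.17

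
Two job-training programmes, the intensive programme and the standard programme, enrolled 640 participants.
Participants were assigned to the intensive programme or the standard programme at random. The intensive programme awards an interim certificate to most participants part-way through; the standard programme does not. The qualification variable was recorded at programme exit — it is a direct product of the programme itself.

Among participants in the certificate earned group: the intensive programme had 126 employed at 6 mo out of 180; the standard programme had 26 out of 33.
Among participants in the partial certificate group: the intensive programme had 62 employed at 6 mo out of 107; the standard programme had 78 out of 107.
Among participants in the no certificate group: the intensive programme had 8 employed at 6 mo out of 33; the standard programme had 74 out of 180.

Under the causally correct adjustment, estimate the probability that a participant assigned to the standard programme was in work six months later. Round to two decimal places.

Qualification attained during the programme here is a post-treatment variable shaped by the programme; conditioning on it would introduce bias rather than remove it. The overall comparison is the causal one.
So P(outcome | do(the standard programme)) is just the pooled rate for the standard programme: 178/320 = 0.556.

0.56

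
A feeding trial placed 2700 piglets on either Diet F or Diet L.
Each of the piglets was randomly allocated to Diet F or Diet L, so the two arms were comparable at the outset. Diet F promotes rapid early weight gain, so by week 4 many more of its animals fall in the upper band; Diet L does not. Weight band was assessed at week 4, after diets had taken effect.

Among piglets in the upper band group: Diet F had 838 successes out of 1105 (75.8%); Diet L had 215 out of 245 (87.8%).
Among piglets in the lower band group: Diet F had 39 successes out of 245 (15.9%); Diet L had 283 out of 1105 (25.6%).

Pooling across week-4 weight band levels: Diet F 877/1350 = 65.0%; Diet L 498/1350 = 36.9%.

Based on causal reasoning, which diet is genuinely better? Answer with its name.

Diet F

Week-4 weight band lies on the pathway diet → week-4 weight band → outcome, so adjusting for it blocks the indirect effect. For the total causal effect of diet, use the unadjusted pooled rates.
Pooled: Diet F 65.0% vs Diet L 36.9%; Diet F is higher overall.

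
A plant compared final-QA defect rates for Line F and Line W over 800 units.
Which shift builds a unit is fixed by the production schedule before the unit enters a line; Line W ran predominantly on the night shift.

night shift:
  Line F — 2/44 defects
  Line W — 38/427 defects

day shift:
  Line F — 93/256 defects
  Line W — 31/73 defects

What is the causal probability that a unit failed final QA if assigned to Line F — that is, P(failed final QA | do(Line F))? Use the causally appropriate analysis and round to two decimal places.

0.18

Line F is lower inside every shift stratum but Line W is lower in aggregate. Whether to stratify depends on how shift relates to the line.
Shift satisfies the back-door criterion: it is not a descendant of the line, and it blocks the spurious path from line to outcome. Adjusting for it (i.e., using the within-shift rates) gives the causal effect.
Standardising Line F to the population shift mix: 0.589·2/44 + 0.411·93/256 = 0.176.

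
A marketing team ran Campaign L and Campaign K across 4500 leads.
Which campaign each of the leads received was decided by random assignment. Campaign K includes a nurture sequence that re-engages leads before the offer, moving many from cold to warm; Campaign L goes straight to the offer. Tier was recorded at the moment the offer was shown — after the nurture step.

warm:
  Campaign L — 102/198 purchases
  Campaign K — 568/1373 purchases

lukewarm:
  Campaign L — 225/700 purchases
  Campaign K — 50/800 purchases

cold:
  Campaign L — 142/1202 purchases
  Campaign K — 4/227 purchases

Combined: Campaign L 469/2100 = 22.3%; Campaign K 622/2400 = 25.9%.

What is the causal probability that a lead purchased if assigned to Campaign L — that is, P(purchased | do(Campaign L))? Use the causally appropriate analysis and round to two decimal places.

Engagement tier is downstream of the campaign. One should not condition on a consequence of treatment, so the overall rates are the right comparison.
So P(outcome | do(Campaign L)) is just the pooled rate for Campaign L: 469/2100 = 0.223.

0.22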